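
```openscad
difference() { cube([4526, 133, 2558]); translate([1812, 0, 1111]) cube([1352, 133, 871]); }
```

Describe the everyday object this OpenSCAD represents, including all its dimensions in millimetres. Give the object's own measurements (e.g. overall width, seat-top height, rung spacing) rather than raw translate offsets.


A wall 4526 mm long (x), 133 mm thick (y), 2558 mm tall, with a rectangular window opening cut through it. The opening is 1352 mm wide and 871 mm tall; its sill is at z = 1111 mm and its near (−x) edge is 1812 mm from the wall's −x end. The opening passes through the full wall thickness.


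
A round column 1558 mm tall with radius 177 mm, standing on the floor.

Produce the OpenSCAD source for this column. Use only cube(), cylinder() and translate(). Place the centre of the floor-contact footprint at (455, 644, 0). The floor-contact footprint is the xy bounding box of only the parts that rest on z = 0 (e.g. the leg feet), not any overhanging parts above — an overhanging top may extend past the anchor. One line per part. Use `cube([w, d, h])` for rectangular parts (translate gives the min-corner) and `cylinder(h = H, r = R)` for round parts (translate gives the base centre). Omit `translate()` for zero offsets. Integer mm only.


translate([455, 644, 0]) cylinder(h = 1558, r = 177);


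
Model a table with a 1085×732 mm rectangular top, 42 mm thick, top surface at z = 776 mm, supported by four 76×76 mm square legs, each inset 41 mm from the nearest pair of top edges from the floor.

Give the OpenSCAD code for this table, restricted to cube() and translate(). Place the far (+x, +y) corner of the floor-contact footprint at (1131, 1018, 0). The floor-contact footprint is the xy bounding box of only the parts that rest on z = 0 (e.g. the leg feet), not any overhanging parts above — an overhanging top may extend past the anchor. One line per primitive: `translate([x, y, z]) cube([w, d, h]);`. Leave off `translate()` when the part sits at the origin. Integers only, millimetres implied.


// leg_h = 776 - 42 = 734
translate([87, 327, 734]) cube([1085, 732, 42]);
translate([128, 368, 0]) cube([76, 76, 734]);
translate([1055, 368, 0]) cube([76, 76, 734]);
translate([128, 942, 0]) cube([76, 76, 734]);
translate([1055, 942, 0]) cube([76, 76, 734]);


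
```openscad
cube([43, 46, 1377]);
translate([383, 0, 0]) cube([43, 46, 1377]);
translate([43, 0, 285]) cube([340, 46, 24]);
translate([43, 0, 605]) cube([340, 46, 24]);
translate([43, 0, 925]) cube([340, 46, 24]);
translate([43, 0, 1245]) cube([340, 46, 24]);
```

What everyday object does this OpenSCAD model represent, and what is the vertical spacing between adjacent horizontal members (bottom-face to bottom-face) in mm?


A ladder. The rung spacing is 320 mm.

Two tall 43×46 posts with 4 short bars between them — a ladder. Adjacent rungs sit at z = 285 and z = 605, so the spacing is 605 − 285 = 320 mm.


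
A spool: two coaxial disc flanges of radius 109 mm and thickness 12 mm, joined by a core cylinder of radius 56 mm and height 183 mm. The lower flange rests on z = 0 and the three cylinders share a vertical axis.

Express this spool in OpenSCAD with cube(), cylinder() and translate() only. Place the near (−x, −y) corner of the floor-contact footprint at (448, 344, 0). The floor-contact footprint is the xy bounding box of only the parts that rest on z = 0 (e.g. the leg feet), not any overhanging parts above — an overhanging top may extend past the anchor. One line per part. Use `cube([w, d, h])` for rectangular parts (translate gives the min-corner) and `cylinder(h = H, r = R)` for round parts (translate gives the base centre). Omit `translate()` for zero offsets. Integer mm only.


translate([557, 453, 0]) cylinder(h = 12, r = 109);
translate([557, 453, 12]) cylinder(h = 183, r = 56);
translate([557, 453, 195]) cylinder(h = 12, r = 109);


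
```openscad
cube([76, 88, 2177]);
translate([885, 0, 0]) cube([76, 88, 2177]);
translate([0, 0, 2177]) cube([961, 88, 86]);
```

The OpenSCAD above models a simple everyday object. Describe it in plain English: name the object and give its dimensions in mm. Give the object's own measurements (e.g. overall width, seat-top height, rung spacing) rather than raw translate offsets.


A door frame. The clear opening is 809 mm wide and 2177 mm high. Two 76 mm wide jambs, 88 mm deep, stand either side of the opening from the floor to the top of the opening. A 86 mm thick head sits across the top of both jambs, spanning the full outside width of the frame.


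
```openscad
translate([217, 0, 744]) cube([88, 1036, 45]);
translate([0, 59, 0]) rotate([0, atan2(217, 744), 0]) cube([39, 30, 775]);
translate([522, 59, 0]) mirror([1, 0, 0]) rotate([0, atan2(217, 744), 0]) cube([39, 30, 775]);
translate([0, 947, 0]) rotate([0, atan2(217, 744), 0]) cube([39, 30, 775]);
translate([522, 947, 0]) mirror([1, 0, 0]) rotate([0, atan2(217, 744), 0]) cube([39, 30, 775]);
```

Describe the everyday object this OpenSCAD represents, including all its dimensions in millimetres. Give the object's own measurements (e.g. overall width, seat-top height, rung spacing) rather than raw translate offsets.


A sawhorse. A 88×1036×45 mm beam (x, y, z) sits on two A-frame leg pairs. Each pair is two raked legs of 39×30 mm section (30 mm along y) splaying symmetrically in x. Each leg rises 744 mm vertically over 217 mm of horizontal reach and is 775 mm long along its own axis. Every leg's outer bottom edge rests on the floor and its outer top edge meets a bottom edge of the beam — the left legs (tilting toward +x) meet the beam's −x bottom edge, the right legs (their mirror images, tilting toward −x) meet its +x bottom edge — so the leg tops tuck under the beam, the beam's underside is 744 mm above the floor, and the feet are 522 mm apart outside-to-outside with the beam centred between them. The two leg pairs are set in 59 mm from either end of the beam.


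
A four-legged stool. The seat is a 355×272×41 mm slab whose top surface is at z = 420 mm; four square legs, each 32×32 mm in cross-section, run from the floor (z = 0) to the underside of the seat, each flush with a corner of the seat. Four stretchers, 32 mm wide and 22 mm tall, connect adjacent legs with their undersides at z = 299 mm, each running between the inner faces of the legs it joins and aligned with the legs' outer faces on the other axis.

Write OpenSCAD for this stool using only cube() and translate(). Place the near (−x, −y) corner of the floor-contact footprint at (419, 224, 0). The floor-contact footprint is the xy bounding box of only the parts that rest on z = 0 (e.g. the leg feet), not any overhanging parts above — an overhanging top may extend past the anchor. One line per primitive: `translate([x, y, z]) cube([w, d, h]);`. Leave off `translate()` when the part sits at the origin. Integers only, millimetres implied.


translate([419, 224, 379]) cube([355, 272, 41]);
translate([419, 224, 0]) cube([32, 32, 379]);
translate([742, 224, 0]) cube([32, 32, 379]);
translate([419, 464, 0]) cube([32, 32, 379]);
translate([742, 464, 0]) cube([32, 32, 379]);
translate([451, 224, 299]) cube([291, 32, 22]);
translate([451, 464, 299]) cube([291, 32, 22]);
translate([419, 256, 299]) cube([32, 208, 22]);
translate([742, 256, 299]) cube([32, 208, 22]);


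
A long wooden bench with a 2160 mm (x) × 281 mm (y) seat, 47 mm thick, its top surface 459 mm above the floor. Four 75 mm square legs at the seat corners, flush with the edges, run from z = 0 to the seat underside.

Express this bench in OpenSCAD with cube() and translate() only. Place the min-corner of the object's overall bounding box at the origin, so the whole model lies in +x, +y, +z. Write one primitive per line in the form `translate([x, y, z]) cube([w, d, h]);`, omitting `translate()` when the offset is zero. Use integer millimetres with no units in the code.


translate([0, 0, 412]) cube([2160, 281, 47]);
cube([75, 75, 412]);
translate([0, 206, 0]) cube([75, 75, 412]);
translate([2085, 0, 0]) cube([75, 75, 412]);
translate([2085, 206, 0]) cube([75, 75, 412]);


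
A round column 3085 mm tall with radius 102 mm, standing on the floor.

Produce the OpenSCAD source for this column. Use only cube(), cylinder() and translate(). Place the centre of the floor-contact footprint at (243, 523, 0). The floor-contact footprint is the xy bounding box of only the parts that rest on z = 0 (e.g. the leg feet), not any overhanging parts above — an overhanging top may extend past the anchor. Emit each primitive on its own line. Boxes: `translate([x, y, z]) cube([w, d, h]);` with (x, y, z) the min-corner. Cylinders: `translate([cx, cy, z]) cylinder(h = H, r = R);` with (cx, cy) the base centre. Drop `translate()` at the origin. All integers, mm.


translate([243, 523, 0]) cylinder(h = 3085, r = 102);


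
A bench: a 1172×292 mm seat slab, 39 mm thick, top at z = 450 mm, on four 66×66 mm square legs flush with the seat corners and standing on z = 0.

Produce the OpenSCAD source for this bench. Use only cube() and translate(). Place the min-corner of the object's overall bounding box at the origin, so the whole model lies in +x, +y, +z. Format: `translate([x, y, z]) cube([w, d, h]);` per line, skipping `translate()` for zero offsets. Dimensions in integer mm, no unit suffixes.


// leg_h = 450 − 39 = 411
translate([0, 0, 411]) cube([1172, 292, 39]);
cube([66, 66, 411]);
translate([0, 226, 0]) cube([66, 66, 411]);
translate([1106, 0, 0]) cube([66, 66, 411]);
translate([1106, 226, 0]) cube([66, 66, 411]);


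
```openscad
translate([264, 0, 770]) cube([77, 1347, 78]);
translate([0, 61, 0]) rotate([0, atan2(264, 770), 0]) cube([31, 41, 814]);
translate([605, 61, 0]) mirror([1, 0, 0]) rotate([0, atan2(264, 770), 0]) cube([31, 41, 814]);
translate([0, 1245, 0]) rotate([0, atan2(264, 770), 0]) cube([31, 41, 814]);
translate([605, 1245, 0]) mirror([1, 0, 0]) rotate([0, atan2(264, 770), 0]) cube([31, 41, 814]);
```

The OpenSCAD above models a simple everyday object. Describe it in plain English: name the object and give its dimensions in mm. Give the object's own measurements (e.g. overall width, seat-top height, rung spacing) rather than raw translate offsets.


A sawhorse. A 77×1347×78 mm beam (x, y, z) sits on two A-frame leg pairs. Each pair is two raked legs of 31×41 mm section (41 mm along y) splaying symmetrically in x. Each leg rises 770 mm vertically over 264 mm of horizontal reach and is 814 mm long along its own axis. Every leg's outer bottom edge rests on the floor and its outer top edge meets a bottom edge of the beam — the left legs (tilting toward +x) meet the beam's −x bottom edge, the right legs (their mirror images, tilting toward −x) meet its +x bottom edge — so the leg tops tuck under the beam, the beam's underside is 770 mm above the floor, and the feet are 605 mm apart outside-to-outside with the beam centred between them. The two leg pairs are set in 61 mm from either end of the beam.


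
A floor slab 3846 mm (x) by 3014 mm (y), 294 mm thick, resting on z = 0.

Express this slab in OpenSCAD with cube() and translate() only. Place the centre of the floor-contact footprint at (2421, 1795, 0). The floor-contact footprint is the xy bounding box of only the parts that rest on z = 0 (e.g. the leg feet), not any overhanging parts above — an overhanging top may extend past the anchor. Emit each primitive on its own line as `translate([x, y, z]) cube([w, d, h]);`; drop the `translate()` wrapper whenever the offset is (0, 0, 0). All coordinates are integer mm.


translate([498, 288, 0]) cube([3846, 3014, 294]);


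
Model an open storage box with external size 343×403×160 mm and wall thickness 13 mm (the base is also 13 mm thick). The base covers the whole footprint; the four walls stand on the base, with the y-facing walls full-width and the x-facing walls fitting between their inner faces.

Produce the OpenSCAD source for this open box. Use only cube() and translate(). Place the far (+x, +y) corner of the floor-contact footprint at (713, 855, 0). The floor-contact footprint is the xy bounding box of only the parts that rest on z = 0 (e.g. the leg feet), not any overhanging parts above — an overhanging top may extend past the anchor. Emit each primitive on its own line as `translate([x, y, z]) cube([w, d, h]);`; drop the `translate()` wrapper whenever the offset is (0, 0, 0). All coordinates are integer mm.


translate([370, 452, 0]) cube([343, 403, 13]);
translate([370, 452, 13]) cube([343, 13, 147]);
translate([370, 842, 13]) cube([343, 13, 147]);
translate([370, 465, 13]) cube([13, 377, 147]);
translate([700, 465, 13]) cube([13, 377, 147]);


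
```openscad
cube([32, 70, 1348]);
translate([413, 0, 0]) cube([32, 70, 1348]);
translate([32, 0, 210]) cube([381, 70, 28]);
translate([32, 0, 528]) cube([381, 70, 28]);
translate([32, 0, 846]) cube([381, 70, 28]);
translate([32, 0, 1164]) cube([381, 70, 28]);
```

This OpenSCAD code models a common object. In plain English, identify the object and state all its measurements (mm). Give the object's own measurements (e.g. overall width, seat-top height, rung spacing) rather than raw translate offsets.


A straight ladder. Two 32×70 mm vertical rails, 1348 mm tall, stand 445 mm apart (outside-to-outside) with their front faces coplanar on the −y side. 4 rungs, each 70 mm deep and 28 mm tall, span between the inner faces of the rails, front faces flush with the rails. The lowest rung's underside is at z = 210 mm and rungs are spaced 318 mm apart (underside to underside).


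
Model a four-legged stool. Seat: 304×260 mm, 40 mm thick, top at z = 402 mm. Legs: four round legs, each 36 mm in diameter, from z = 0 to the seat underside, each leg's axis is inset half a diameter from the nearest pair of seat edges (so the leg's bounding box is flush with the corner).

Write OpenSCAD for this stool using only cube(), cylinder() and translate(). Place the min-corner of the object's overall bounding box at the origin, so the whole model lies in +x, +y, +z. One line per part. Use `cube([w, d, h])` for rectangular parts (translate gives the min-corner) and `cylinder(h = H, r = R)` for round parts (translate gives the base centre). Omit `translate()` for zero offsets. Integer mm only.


// leg_h = 402 - 40 = 362
translate([0, 0, 362]) cube([304, 260, 40]);
translate([18, 18, 0]) cylinder(h = 362, r = 18);
translate([286, 18, 0]) cylinder(h = 362, r = 18);
translate([18, 242, 0]) cylinder(h = 362, r = 18);
translate([286, 242, 0]) cylinder(h = 362, r = 18);


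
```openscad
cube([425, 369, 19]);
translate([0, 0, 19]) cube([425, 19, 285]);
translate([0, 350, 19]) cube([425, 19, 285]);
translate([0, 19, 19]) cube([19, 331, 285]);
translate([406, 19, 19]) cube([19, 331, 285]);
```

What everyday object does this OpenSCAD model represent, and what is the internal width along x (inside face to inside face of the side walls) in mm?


An open box. The internal width is 387 mm.

A 425×369 base slab with four walls standing on it — an open box. The base is 425 mm wide and the walls are 19 mm thick, so the internal width is 425 − 2 × 19 = 387 mm.


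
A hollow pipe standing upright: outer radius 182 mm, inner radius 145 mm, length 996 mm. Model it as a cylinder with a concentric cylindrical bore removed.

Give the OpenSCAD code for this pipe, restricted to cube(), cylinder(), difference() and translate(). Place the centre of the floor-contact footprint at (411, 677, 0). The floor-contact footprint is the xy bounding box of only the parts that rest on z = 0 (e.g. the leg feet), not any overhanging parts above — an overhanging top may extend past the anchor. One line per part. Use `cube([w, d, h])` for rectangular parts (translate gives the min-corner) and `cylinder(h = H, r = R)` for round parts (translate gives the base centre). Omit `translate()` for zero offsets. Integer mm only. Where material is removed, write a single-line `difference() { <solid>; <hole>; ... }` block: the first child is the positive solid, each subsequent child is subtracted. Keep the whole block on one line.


difference() { translate([411, 677, 0]) cylinder(h = 996, r = 182); translate([411, 677, 0]) cylinder(h = 996, r = 145); }


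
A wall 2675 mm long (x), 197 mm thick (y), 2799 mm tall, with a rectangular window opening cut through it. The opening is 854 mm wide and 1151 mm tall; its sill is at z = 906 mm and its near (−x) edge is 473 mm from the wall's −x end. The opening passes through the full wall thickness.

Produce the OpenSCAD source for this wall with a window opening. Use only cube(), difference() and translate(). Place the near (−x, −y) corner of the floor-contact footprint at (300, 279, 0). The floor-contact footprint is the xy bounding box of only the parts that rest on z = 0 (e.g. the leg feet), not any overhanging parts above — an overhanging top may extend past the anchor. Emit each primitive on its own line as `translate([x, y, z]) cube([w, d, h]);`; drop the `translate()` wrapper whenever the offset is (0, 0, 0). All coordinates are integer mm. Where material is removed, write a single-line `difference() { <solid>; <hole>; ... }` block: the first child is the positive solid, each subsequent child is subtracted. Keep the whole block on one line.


difference() { translate([300, 279, 0]) cube([2675, 197, 2799]); translate([773, 279, 906]) cube([854, 197, 1151]); }


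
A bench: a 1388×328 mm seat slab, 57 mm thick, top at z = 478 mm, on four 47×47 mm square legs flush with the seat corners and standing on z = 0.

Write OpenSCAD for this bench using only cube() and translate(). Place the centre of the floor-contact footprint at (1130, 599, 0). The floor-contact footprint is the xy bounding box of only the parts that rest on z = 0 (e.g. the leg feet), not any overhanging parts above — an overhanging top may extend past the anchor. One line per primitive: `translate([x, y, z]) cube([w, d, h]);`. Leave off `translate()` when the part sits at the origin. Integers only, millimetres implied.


translate([436, 435, 421]) cube([1388, 328, 57]);
translate([436, 435, 0]) cube([47, 47, 421]);
translate([436, 716, 0]) cube([47, 47, 421]);
translate([1777, 435, 0]) cube([47, 47, 421]);
translate([1777, 716, 0]) cube([47, 47, 421]);


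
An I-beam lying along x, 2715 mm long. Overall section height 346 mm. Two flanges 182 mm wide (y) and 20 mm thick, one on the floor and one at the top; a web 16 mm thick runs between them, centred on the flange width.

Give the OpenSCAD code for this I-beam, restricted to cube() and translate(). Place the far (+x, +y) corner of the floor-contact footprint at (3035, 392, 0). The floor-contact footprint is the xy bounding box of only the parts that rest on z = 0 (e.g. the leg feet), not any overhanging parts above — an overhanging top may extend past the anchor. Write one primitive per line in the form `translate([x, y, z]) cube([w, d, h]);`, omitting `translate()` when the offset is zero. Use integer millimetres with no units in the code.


translate([320, 210, 0]) cube([2715, 182, 20]);
translate([320, 293, 20]) cube([2715, 16, 306]);
translate([320, 210, 326]) cube([2715, 182, 20]);


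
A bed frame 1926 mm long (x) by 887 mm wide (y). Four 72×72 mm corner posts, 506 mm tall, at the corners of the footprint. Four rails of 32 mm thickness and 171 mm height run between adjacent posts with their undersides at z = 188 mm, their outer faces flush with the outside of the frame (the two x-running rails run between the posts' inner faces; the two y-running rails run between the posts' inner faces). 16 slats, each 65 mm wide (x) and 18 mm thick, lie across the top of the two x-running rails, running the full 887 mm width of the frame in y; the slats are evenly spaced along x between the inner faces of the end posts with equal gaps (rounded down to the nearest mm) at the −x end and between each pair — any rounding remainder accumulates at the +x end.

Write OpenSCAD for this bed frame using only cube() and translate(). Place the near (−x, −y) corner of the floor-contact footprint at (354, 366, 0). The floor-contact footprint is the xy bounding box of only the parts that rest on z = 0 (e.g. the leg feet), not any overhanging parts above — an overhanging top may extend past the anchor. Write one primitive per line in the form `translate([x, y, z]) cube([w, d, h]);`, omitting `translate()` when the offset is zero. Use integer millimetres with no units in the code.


// slat z = rail_z + rail_h = 188 + 171 = 359
// slat gap = ⌊(1782 − 16·65) / 17⌋ = 43
translate([354, 366, 0]) cube([72, 72, 506]);
translate([354, 1181, 0]) cube([72, 72, 506]);
translate([2208, 366, 0]) cube([72, 72, 506]);
translate([2208, 1181, 0]) cube([72, 72, 506]);
translate([426, 366, 188]) cube([1782, 32, 171]);
translate([426, 1221, 188]) cube([1782, 32, 171]);
translate([354, 438, 188]) cube([32, 743, 171]);
translate([2248, 438, 188]) cube([32, 743, 171]);
translate([469, 366, 359]) cube([65, 887, 18]);
translate([577, 366, 359]) cube([65, 887, 18]);
translate([685, 366, 359]) cube([65, 887, 18]);
translate([793, 366, 359]) cube([65, 887, 18]);
translate([901, 366, 359]) cube([65, 887, 18]);
translate([1009, 366, 359]) cube([65, 887, 18]);
translate([1117, 366, 359]) cube([65, 887, 18]);
translate([1225, 366, 359]) cube([65, 887, 18]);
translate([1333, 366, 359]) cube([65, 887, 18]);
translate([1441, 366, 359]) cube([65, 887, 18]);
translate([1549, 366, 359]) cube([65, 887, 18]);
translate([1657, 366, 359]) cube([65, 887, 18]);
translate([1765, 366, 359]) cube([65, 887, 18]);
translate([1873, 366, 359]) cube([65, 887, 18]);
translate([1981, 366, 359]) cube([65, 887, 18]);
translate([2089, 366, 359]) cube([65, 887, 18]);


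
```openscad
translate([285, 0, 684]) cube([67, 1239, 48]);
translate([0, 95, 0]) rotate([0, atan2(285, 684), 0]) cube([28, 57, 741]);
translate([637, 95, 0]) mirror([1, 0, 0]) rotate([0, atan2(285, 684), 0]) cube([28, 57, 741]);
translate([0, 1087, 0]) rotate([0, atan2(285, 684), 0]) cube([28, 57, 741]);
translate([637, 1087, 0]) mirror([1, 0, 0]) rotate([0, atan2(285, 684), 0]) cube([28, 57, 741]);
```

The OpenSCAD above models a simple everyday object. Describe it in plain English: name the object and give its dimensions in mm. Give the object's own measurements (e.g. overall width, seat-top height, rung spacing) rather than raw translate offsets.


A sawhorse. A 67×1239×48 mm beam (x, y, z) sits on two A-frame leg pairs. Each pair is two raked legs of 28×57 mm section (57 mm along y) splaying symmetrically in x. Each leg rises 684 mm vertically over 285 mm of horizontal reach and is 741 mm long along its own axis. Every leg's outer bottom edge rests on the floor and its outer top edge meets a bottom edge of the beam — the left legs (tilting toward +x) meet the beam's −x bottom edge, the right legs (their mirror images, tilting toward −x) meet its +x bottom edge — so the leg tops tuck under the beam, the beam's underside is 684 mm above the floor, and the feet are 637 mm apart outside-to-outside with the beam centred between them. The two leg pairs are set in 95 mm from either end of the beam.


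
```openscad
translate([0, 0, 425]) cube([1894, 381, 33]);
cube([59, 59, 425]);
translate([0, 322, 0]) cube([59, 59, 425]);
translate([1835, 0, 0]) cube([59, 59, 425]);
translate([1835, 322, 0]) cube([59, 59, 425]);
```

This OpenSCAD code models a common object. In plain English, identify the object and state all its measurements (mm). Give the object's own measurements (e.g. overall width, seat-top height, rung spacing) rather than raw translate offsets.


A bench: a 1894×381 mm seat slab, 33 mm thick, top at z = 458 mm, on four 59×59 mm square legs flush with the seat corners and standing on z = 0.


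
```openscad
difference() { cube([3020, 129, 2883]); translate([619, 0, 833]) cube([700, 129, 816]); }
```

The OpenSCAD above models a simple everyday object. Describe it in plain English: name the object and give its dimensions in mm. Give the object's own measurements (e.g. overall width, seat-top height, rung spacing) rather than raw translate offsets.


A wall 3020 mm long (x), 129 mm thick (y), 2883 mm tall, with a rectangular window opening cut through it. The opening is 700 mm wide and 816 mm tall; its sill is at z = 833 mm and its near (−x) edge is 619 mm from the wall's −x end. The opening passes through the full wall thickness.


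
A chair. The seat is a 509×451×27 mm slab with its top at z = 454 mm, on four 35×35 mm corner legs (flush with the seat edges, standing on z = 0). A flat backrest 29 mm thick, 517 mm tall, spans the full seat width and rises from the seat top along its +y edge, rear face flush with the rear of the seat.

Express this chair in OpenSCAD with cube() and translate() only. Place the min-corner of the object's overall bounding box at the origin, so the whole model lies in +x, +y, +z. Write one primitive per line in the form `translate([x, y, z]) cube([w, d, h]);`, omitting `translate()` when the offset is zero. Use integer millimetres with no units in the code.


translate([0, 0, 427]) cube([509, 451, 27]);
cube([35, 35, 427]);
translate([474, 0, 0]) cube([35, 35, 427]);
translate([0, 416, 0]) cube([35, 35, 427]);
translate([474, 416, 0]) cube([35, 35, 427]);
translate([0, 422, 454]) cube([509, 29, 517]);


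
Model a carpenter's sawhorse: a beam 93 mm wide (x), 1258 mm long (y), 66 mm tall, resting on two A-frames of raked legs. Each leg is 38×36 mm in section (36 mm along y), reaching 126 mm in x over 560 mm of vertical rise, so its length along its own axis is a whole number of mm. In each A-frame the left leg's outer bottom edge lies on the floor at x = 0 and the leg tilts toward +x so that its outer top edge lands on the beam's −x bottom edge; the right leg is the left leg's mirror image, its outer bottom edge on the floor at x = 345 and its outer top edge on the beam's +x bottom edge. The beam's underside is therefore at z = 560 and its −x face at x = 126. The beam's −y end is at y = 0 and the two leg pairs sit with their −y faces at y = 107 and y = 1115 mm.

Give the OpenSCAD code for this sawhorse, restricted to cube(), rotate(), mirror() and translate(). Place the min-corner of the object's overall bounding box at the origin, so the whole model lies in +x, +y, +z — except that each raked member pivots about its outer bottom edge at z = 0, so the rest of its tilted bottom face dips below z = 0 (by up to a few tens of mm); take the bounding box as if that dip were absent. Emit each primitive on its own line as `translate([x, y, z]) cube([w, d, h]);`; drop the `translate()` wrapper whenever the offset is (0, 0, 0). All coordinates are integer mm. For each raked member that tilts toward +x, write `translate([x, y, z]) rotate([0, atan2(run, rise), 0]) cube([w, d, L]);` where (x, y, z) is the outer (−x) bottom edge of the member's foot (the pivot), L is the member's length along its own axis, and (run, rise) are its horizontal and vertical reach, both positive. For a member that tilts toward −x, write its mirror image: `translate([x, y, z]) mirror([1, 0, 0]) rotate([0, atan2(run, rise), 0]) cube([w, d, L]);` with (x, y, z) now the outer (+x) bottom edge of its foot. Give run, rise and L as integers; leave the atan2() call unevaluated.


// leg length = √(126² + 560²) = 574
// right-leg outer foot x = 2·126 + 93 = 345
// beam min-corner = (126, 0, 560)
translate([126, 0, 560]) cube([93, 1258, 66]);
translate([0, 107, 0]) rotate([0, atan2(126, 560), 0]) cube([38, 36, 574]);
translate([345, 107, 0]) mirror([1, 0, 0]) rotate([0, atan2(126, 560), 0]) cube([38, 36, 574]);
translate([0, 1115, 0]) rotate([0, atan2(126, 560), 0]) cube([38, 36, 574]);
translate([345, 1115, 0]) mirror([1, 0, 0]) rotate([0, atan2(126, 560), 0]) cube([38, 36, 574]);


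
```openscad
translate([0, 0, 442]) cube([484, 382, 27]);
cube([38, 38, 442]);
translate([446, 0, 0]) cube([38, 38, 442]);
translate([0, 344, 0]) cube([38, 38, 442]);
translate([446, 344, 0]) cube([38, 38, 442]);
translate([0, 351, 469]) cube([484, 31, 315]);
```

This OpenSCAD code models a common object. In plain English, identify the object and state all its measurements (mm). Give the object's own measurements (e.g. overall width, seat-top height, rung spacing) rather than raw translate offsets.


A chair. The seat is a 484×382×27 mm slab with its top at z = 469 mm, on four 38×38 mm corner legs (flush with the seat edges, standing on z = 0). A flat backrest 31 mm thick, 315 mm tall, spans the full seat width and rises from the seat top along its +y edge, rear face flush with the rear of the seat.


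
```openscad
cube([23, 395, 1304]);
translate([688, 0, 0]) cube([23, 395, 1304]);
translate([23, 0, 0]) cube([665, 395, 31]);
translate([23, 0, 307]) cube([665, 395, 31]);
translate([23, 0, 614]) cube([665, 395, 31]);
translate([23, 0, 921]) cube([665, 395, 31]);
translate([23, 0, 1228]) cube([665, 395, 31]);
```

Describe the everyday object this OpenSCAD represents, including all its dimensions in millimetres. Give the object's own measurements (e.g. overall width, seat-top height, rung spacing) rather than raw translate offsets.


An open bookshelf. Two side panels, each 23 mm thick, 395 mm deep and 1304 mm tall, stand 711 mm apart (outside-to-outside). Between them sit 5 shelves, each 31 mm thick and 395 mm deep, spanning the full gap between the sides. The bottom shelf rests on the floor (its underside at z = 0) and the clear gap between one shelf's top and the next shelf's underside is 276 mm.


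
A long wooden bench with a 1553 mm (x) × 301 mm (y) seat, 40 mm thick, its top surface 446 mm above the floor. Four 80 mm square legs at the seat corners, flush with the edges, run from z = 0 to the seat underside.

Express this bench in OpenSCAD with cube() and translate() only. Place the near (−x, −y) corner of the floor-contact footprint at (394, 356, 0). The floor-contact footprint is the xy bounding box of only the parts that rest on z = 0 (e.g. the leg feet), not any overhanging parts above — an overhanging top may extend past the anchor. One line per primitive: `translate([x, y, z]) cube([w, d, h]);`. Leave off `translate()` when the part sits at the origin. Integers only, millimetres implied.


translate([394, 356, 406]) cube([1553, 301, 40]);
translate([394, 356, 0]) cube([80, 80, 406]);
translate([394, 577, 0]) cube([80, 80, 406]);
translate([1867, 356, 0]) cube([80, 80, 406]);
translate([1867, 577, 0]) cube([80, 80, 406]);


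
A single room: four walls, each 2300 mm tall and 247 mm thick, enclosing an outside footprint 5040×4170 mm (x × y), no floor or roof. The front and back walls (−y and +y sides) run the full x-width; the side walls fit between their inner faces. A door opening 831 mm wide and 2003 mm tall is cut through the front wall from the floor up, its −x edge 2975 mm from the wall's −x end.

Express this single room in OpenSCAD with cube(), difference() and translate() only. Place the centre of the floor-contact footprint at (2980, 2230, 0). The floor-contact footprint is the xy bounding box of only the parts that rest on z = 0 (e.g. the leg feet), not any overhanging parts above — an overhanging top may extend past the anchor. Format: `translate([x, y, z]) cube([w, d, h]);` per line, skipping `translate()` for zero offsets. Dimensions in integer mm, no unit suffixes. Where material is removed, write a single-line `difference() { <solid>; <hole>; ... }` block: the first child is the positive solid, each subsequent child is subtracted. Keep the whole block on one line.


difference() { translate([460, 145, 0]) cube([5040, 247, 2300]); translate([3435, 145, 0]) cube([831, 247, 2003]); }
translate([460, 4068, 0]) cube([5040, 247, 2300]);
translate([460, 392, 0]) cube([247, 3676, 2300]);
translate([5253, 392, 0]) cube([247, 3676, 2300]);


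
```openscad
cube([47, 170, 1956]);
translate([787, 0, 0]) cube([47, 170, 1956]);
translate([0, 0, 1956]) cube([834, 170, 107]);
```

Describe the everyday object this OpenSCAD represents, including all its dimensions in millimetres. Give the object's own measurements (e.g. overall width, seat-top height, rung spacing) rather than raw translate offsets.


A door frame. The clear opening is 740 mm wide and 1956 mm high. Two 47 mm wide jambs, 170 mm deep, stand either side of the opening from the floor to the top of the opening. A 107 mm thick head sits across the top of both jambs, spanning the full outside width of the frame.


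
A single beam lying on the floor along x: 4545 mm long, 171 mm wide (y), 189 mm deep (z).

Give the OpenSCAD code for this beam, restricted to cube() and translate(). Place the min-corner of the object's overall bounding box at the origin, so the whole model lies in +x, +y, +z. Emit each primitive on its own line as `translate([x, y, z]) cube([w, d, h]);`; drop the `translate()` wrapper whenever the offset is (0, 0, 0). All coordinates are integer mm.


cube([4545, 171, 189]);


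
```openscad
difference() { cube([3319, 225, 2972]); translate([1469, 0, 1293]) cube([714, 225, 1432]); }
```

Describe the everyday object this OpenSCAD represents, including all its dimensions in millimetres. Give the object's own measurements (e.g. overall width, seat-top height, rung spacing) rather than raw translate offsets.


A wall 3319 mm long (x), 225 mm thick (y), 2972 mm tall, with a rectangular window opening cut through it. The opening is 714 mm wide and 1432 mm tall; its sill is at z = 1293 mm and its near (−x) edge is 1469 mm from the wall's −x end. The opening passes through the full wall thickness.


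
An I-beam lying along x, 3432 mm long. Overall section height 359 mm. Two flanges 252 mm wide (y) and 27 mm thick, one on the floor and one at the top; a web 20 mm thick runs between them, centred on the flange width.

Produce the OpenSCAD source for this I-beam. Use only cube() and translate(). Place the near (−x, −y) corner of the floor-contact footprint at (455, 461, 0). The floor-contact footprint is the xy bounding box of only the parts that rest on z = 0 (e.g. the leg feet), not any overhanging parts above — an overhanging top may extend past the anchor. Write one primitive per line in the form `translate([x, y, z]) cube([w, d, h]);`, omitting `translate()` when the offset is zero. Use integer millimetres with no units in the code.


translate([455, 461, 0]) cube([3432, 252, 27]);
translate([455, 577, 27]) cube([3432, 20, 305]);
translate([455, 461, 332]) cube([3432, 252, 27]);


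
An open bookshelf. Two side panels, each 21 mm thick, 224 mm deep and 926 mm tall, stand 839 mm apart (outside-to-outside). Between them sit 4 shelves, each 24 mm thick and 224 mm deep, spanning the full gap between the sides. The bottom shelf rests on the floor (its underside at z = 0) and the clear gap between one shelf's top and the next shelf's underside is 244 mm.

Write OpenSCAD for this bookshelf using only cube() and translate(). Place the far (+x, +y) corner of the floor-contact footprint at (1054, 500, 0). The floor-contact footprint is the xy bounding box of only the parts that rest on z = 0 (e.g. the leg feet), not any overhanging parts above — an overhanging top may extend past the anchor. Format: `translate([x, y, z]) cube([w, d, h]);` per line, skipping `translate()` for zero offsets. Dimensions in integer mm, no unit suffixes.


translate([215, 276, 0]) cube([21, 224, 926]);
translate([1033, 276, 0]) cube([21, 224, 926]);
translate([236, 276, 0]) cube([797, 224, 24]);
translate([236, 276, 268]) cube([797, 224, 24]);
translate([236, 276, 536]) cube([797, 224, 24]);
translate([236, 276, 804]) cube([797, 224, 24]);


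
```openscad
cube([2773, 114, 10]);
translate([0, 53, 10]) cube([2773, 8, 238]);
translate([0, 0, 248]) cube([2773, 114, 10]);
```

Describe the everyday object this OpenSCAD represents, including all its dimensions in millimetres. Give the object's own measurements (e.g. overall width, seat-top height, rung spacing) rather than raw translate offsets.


An I-beam lying along x, 2773 mm long. Overall section height 258 mm. Two flanges 114 mm wide (y) and 10 mm thick, one on the floor and one at the top; a web 8 mm thick runs between them, centred on the flange width.


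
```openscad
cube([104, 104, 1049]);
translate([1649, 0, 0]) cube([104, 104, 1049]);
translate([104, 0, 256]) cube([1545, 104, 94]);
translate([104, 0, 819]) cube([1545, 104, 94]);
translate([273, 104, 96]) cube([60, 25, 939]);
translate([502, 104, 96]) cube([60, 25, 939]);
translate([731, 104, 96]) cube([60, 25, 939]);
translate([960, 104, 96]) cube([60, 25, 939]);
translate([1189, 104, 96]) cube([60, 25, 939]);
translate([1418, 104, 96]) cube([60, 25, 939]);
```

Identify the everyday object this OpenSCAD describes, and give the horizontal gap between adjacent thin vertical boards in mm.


A fence section. The picket gap is 169 mm.

Two posts, two rails, 6 pickets — a fence section. Span 1545 mm holds 6 pickets of 60 mm with 7 equal gaps: ⌊(1545 − 6·60) / 7⌋ = 169 mm.


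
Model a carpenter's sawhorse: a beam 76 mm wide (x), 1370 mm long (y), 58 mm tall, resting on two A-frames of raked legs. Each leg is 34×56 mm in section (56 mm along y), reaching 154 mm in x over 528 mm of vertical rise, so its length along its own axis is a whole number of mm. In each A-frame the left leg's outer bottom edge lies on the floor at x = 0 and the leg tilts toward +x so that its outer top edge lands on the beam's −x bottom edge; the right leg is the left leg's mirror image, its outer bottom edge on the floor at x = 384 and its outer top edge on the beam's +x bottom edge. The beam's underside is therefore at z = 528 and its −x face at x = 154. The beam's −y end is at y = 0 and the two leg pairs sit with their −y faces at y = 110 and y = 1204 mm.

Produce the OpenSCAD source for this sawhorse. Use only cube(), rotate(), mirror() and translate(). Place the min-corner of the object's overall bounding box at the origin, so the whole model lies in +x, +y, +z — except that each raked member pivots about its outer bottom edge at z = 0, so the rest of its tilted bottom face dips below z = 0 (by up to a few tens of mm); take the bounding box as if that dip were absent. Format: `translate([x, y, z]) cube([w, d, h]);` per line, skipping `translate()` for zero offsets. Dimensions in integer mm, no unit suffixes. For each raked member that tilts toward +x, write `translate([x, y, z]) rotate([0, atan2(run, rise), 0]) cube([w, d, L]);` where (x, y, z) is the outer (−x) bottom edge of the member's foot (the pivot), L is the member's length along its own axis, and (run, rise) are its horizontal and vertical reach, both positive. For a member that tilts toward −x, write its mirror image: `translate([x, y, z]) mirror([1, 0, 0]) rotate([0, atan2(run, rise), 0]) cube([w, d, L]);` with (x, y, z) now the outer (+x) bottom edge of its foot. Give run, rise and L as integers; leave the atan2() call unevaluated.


translate([154, 0, 528]) cube([76, 1370, 58]);
translate([0, 110, 0]) rotate([0, atan2(154, 528), 0]) cube([34, 56, 550]);
translate([384, 110, 0]) mirror([1, 0, 0]) rotate([0, atan2(154, 528), 0]) cube([34, 56, 550]);
translate([0, 1204, 0]) rotate([0, atan2(154, 528), 0]) cube([34, 56, 550]);
translate([384, 1204, 0]) mirror([1, 0, 0]) rotate([0, atan2(154, 528), 0]) cube([34, 56, 550]);


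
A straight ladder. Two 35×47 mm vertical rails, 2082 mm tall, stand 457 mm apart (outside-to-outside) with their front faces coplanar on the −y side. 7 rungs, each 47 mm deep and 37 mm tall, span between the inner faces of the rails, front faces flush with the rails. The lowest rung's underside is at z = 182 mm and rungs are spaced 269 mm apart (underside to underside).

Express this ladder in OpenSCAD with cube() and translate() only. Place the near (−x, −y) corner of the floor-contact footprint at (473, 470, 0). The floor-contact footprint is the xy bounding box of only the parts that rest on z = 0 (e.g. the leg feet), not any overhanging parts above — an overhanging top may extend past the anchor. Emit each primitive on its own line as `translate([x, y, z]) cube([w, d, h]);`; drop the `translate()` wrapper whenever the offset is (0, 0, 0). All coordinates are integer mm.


translate([473, 470, 0]) cube([35, 47, 2082]);
translate([895, 470, 0]) cube([35, 47, 2082]);
translate([508, 470, 182]) cube([387, 47, 37]);
translate([508, 470, 451]) cube([387, 47, 37]);
translate([508, 470, 720]) cube([387, 47, 37]);
translate([508, 470, 989]) cube([387, 47, 37]);
translate([508, 470, 1258]) cube([387, 47, 37]);
translate([508, 470, 1527]) cube([387, 47, 37]);
translate([508, 470, 1796]) cube([387, 47, 37]);
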